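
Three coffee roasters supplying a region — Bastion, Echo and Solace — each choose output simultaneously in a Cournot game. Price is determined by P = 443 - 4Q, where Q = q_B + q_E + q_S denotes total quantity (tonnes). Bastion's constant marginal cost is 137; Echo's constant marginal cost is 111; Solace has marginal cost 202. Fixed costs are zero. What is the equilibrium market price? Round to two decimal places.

Bastion's profit: π_B = (443 - 4Q)q_B - (137q_B). Setting ∂π_B/∂q_B = 0: 306 - 8q_B - 4(q_E + q_S) = 0.
Echo's first-order condition: 332 - 8q_E - 4(q_B + q_S) = 0.
Solace's profit: π_S = (443 - 4Q)q_S - (202q_S). Setting ∂π_S/∂q_S = 0: 241 - 8q_S - 4(q_B + q_E) = 0.
Adding the 3 conditions: 879 − 8Q − 8Q = 0, i.e. Q = 879/16.
Back-substituting: q_B = (306 − 879/4)/4 = 345/16, q_E = (332 − 879/4)/4 = 449/16, q_S = (241 − 879/4)/4 = 85/16.
Total output Q = 879/16, so price P = 443 - 4·(879/16) = 893/4.

223.25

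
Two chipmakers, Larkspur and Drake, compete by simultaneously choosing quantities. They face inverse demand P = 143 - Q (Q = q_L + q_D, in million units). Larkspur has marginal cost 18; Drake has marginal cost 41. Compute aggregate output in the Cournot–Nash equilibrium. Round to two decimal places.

Larkspur's profit: π_L = (143 - Q)q_L - (18q_L). Setting ∂π_L/∂q_L = 0: 125 - 2q_L - (q_D) = 0.
Drake's profit: π_D = (143 - Q)q_D - (41q_D). Setting ∂π_D/∂q_D = 0: 102 - 2q_D - (q_L) = 0.
Rearranging gives the reaction functions q_L = (125 - q_D)/2 and q_D = (102 - q_L)/2.
Solving the pair: q_L = 148/3, q_D = 79/3.
Total output Q = 148/3 + 79/3 = 227/3.

75.67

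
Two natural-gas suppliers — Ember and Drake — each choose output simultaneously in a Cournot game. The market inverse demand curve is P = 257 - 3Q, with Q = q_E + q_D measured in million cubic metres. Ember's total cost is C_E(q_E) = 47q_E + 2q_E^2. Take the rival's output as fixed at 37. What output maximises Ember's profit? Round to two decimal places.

9.90

With the rival's output fixed at 37, Ember's profit is π_E = (257 - 3·37 - 3q_E)q_E - (47q_E + 2q_E²) = (146 - 3q_E)q_E - (47q_E + 2q_E²).
∂π_E/∂q_E = 99 - 10q_E = 0, so q_E = 99/10.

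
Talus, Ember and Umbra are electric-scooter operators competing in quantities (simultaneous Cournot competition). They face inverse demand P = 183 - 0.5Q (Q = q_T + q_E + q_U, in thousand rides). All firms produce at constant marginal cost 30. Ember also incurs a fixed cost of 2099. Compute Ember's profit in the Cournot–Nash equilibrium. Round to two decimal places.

827.13

A representative firm's profit is π_i = q_i(183 - 0.5Q) - 30q_i.
Setting ∂π_i/∂q_i = 0 with rivals' quantities fixed: 153 - q_i - (1/2)·Σ_{j≠i} q_j = 0.
With identical firms every q_j equals q_i, so Σ_{j≠i} q_j = 2q_i and 153 = 2q_i, giving q_i = 153/2.
Price P = 183 - (1/2)·(459/2) = 273/4.
Ember's profit: (273/4 - 30)·(153/2) - 2099 = 827.1250.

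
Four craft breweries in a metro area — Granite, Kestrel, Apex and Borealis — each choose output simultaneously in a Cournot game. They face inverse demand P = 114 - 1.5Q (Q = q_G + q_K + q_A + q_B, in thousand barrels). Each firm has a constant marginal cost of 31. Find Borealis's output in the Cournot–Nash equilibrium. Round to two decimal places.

A representative firm's profit is π_i = q_i(114 - 1.5Q) - 31q_i.
Setting ∂π_i/∂q_i = 0 with rivals' quantities fixed: 83 - 3q_i - (3/2)·Σ_{j≠i} q_j = 0.
With identical firms every q_j equals q_i, so Σ_{j≠i} q_j = 3q_i and 83 = (15/2)q_i, giving q_i = 166/15.

11.07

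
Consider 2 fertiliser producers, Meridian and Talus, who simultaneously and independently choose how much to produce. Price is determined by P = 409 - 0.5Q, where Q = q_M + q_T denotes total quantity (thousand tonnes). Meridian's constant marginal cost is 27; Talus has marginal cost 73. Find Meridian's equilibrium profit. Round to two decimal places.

40707.56

Meridian's profit: π_M = (409 - 0.5Q)q_M - (27q_M). Setting ∂π_M/∂q_M = 0: 382 - q_M - (1/2)(q_T) = 0.
Talus's first-order condition: 336 - q_T - (1/2)(q_M) = 0.
Best responses: q_M = (382 - (1/2)q_T), q_T = (336 - (1/2)q_M).
Solving the pair: q_M = 856/3, q_T = 580/3.
Price P = 409 - (1/2)·(1436/3) = 509/3.
Meridian's profit: (509/3 - 27)·(856/3) = 40707.5556.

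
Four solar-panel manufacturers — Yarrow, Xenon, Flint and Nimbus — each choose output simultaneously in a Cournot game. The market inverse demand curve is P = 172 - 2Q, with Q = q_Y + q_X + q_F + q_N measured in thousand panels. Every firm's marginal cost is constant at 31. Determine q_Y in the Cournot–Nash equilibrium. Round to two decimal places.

A representative firm's profit is π_i = q_i(172 - 2Q) - 31q_i.
First-order condition (treating rivals' output as given): 141 - 4q_i - 2·Σ_{j≠i} q_j = 0.
With identical firms every q_j equals q_i, so Σ_{j≠i} q_j = 3q_i and 141 = 10q_i, giving q_i = 141/10.

14.10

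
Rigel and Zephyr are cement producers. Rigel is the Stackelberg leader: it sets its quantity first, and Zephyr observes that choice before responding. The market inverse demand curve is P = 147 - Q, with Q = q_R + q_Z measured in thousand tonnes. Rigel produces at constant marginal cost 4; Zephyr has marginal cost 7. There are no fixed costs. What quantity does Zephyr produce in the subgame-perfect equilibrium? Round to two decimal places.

33.50

The follower Zephyr best-responds to any q_R: π_Z = (147 - Q)q_Z - 7q_Z.
∂π_Z/∂q_Z = 140 - q_R - 2q_Z = 0 gives the reaction function q_Z = (140 - q_R)/2.
Rigel substitutes q_Z(q_R) into its own profit: π_R = q_R(147 - q_R - (140 - q_R)/2) - 4q_R = (77 - (1/2)q_R)q_R - 4q_R.
Leader FOC: 73 - q_R = 0, so q_R = 73.
Then q_Z = (140 - 73)/2 = 67/2.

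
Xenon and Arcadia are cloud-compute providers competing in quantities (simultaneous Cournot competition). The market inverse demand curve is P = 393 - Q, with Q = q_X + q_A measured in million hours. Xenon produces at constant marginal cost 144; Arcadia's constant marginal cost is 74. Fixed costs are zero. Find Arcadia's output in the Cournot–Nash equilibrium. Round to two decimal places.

Xenon's profit: π_X = (393 - Q)q_X - (144q_X). Setting ∂π_X/∂q_X = 0: 249 - 2q_X - (q_A) = 0.
Arcadia's profit: π_A = (393 - Q)q_A - (74q_A). Setting ∂π_A/∂q_A = 0: 319 - 2q_A - (q_X) = 0.
So q_X = (249 - q_A)/2 and q_A = (319 - q_X)/2.
Solving the pair: q_X = 179/3, q_A = 389/3.

129.67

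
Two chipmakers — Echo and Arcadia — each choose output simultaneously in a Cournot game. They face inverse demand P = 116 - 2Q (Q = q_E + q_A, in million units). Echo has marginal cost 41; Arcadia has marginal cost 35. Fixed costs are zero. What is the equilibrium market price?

64

Echo's profit: π_E = (116 - 2Q)q_E - (41q_E). Setting ∂π_E/∂q_E = 0: 75 - 4q_E - 2(q_A) = 0.
Arcadia's profit: π_A = (116 - 2Q)q_A - (35q_A). Setting ∂π_A/∂q_A = 0: 81 - 4q_A - 2(q_E) = 0.
Best responses: q_E = (75 - 2q_A)/4, q_A = (81 - 2q_E)/4.
Substituting one into the other gives q_E = 23/2 and q_A = 29/2.
Total output Q = 26, so price P = 116 - 2·26 = 64.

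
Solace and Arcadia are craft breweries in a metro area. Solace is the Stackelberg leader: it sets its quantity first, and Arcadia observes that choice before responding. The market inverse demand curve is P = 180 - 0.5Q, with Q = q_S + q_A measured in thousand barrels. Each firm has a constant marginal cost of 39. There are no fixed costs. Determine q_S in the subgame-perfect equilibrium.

141

The follower Arcadia best-responds to any q_S: π_A = (180 - 0.5Q)q_A - 39q_A.
∂π_A/∂q_A = 141 - (1/2)q_S - q_A = 0 gives the reaction function q_A = (141 - (1/2)q_S).
Solace substitutes q_A(q_S) into its own profit: π_S = q_S(180 - (1/2)q_S - (141 - (1/2)q_S)/2) - 39q_S = (219/2 - (1/4)q_S)q_S - 39q_S.
The leader's first-order condition 141/2 - (1/2)q_S = 0 yields q_S = 141.
Then q_A = (141 - (1/2)·141) = 141/2.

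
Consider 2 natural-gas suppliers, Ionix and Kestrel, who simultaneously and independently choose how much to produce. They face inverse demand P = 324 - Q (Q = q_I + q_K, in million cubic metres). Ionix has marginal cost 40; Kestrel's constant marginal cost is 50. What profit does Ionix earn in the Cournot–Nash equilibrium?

9604

Ionix's profit: π_I = (324 - Q)q_I - (40q_I). Setting ∂π_I/∂q_I = 0: 284 - 2q_I - (q_K) = 0.
Kestrel's first-order condition: 274 - 2q_K - (q_I) = 0.
Best responses: q_I = (284 - q_K)/2, q_K = (274 - q_I)/2.
Substituting one into the other gives q_I = 98 and q_K = 88.
Price P = 324 - 186 = 138.
Ionix's profit: (138 - 40)·98 = 9604.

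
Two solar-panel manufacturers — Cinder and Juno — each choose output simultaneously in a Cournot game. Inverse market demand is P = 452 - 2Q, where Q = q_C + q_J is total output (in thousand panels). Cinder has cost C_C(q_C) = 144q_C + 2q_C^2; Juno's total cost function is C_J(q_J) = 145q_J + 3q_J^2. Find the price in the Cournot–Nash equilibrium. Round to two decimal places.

Cinder's profit: π_C = (452 - 2Q)q_C - (144q_C + 2q_C²). Setting ∂π_C/∂q_C = 0: 308 - 8q_C - 2(q_J) = 0.
Juno's first-order condition: 307 - 10q_J - 2(q_C) = 0.
Best responses: q_C = (308 - 2q_J)/8, q_J = (307 - 2q_C)/10.
Substituting one into the other gives q_C = 1233/38 and q_J = 460/19.
Total output Q = 56.6579, so price P = 452 - 2·56.6579 = 338.6842.

338.68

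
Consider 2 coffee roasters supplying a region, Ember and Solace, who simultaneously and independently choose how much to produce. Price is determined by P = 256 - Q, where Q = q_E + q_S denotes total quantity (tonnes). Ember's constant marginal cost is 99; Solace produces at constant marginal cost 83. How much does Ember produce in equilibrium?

Ember's profit: π_E = (256 - Q)q_E - (99q_E). Setting ∂π_E/∂q_E = 0: 157 - 2q_E - (q_S) = 0.
Solace's profit: π_S = (256 - Q)q_S - (83q_S). Setting ∂π_S/∂q_S = 0: 173 - 2q_S - (q_E) = 0.
Best responses: q_E = (157 - q_S)/2, q_S = (173 - q_E)/2.
Substituting one into the other gives q_E = 47 and q_S = 63.

47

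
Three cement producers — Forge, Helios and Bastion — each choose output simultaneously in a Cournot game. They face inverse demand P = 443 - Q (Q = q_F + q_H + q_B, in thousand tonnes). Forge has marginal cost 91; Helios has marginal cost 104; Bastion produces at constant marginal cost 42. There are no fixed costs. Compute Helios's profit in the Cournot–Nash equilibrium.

Forge's profit: π_F = (443 - Q)q_F - (91q_F). Setting ∂π_F/∂q_F = 0: 352 - 2q_F - (q_H + q_B) = 0.
Helios's profit: π_H = (443 - Q)q_H - (104q_H). Setting ∂π_H/∂q_H = 0: 339 - 2q_H - (q_F + q_B) = 0.
Bastion's profit: π_B = (443 - Q)q_B - (42q_B). Setting ∂π_B/∂q_B = 0: 401 - 2q_B - (q_F + q_H) = 0.
Summing all 3 equations gives 1092 − 4Q = 0, hence Q = 273.
Back-substituting: q_F = (352 − 273) = 79, q_H = (339 − 273) = 66, q_B = (401 − 273) = 128.
Price P = 443 - 273 = 170.
Helios's profit: (170 - 104)·66 = 4356.

4356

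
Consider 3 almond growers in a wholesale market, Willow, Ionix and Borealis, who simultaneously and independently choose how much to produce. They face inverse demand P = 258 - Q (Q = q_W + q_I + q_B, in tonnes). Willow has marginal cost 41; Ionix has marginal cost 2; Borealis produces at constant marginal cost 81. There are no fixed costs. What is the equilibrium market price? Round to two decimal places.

95.50

Willow's profit: π_W = (258 - Q)q_W - (41q_W). Setting ∂π_W/∂q_W = 0: 217 - 2q_W - (q_I + q_B) = 0.
Ionix's profit: π_I = (258 - Q)q_I - (2q_I). Setting ∂π_I/∂q_I = 0: 256 - 2q_I - (q_W + q_B) = 0.
Borealis's profit: π_B = (258 - Q)q_B - (81q_B). Setting ∂π_B/∂q_B = 0: 177 - 2q_B - (q_W + q_I) = 0.
Adding the 3 conditions: 650 − 2Q − 2Q = 0, i.e. Q = 325/2.
Back-substituting: q_W = (217 − 325/2) = 109/2, q_I = (256 − 325/2) = 187/2, q_B = (177 − 325/2) = 29/2.
Total output Q = 325/2, so price P = 258 - 325/2 = 191/2.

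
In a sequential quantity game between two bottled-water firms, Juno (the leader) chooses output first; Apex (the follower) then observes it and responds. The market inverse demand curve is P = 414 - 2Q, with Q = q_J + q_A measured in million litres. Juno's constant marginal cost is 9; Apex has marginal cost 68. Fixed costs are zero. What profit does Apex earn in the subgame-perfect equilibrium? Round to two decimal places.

1624.50

Solve by backward induction. Given q_J, the follower Apex maximises π_A = (414 - 2q_J - 2q_A)q_A - 68q_A.
∂π_A/∂q_A = 346 - 2q_J - 4q_A = 0 gives the reaction function q_A = (346 - 2q_J)/4.
The leader anticipates this reaction. Substituting into P = 414 - 2Q gives P = 241 - q_J, so π_J = (241 - q_J)q_J - 9q_J.
The leader's first-order condition 232 - 2q_J = 0 yields q_J = 116.
Then q_A = (346 - 2·116)/4 = 57/2.
Price P = 414 - 2·(289/2) = 125.
Apex's profit: (125 - 68)·(57/2) = 1624.5000.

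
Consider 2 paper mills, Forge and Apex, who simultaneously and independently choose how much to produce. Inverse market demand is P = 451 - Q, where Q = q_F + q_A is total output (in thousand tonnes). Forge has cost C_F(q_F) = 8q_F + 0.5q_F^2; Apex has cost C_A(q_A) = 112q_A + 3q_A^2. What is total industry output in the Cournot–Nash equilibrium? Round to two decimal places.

Forge's profit: π_F = (451 - Q)q_F - (8q_F + (1/2)q_F²). Setting ∂π_F/∂q_F = 0: 443 - 3q_F - (q_A) = 0.
Apex's profit: π_A = (451 - Q)q_A - (112q_A + 3q_A²). Setting ∂π_A/∂q_A = 0: 339 - 8q_A - (q_F) = 0.
Rearranging gives the reaction functions q_F = (443 - q_A)/3 and q_A = (339 - q_F)/8.
Solving the pair: q_F = 139.3478, q_A = 574/23.
Total output Q = 139.3478 + 574/23 = 164.3043.

164.30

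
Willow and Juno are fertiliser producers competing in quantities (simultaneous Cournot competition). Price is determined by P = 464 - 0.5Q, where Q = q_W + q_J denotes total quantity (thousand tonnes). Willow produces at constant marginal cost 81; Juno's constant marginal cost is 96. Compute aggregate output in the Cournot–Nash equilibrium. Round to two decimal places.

Willow's profit: π_W = (464 - 0.5Q)q_W - (81q_W). Setting ∂π_W/∂q_W = 0: 383 - q_W - (1/2)(q_J) = 0.
Juno's first-order condition: 368 - q_J - (1/2)(q_W) = 0.
So q_W = (383 - (1/2)q_J) and q_J = (368 - (1/2)q_W).
Solving the pair: q_W = 796/3, q_J = 706/3.
Total output Q = 796/3 + 706/3 = 1502/3.

500.67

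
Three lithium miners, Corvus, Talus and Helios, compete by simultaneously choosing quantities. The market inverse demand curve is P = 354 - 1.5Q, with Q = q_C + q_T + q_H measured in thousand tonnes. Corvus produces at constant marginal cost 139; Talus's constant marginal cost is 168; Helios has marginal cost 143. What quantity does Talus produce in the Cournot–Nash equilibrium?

22

Corvus's profit: π_C = (354 - 1.5Q)q_C - (139q_C). Setting ∂π_C/∂q_C = 0: 215 - 3q_C - (3/2)(q_T + q_H) = 0.
Talus's first-order condition: 186 - 3q_T - (3/2)(q_C + q_H) = 0.
Helios's first-order condition: 211 - 3q_H - (3/2)(q_C + q_T) = 0.
Adding the 3 conditions: 612 − 3Q − 3Q = 0, i.e. Q = 102.
Back-substituting: q_C = (215 − 153)/(3/2) = 124/3, q_T = (186 − 153)/(3/2) = 22, q_H = (211 − 153)/(3/2) = 116/3.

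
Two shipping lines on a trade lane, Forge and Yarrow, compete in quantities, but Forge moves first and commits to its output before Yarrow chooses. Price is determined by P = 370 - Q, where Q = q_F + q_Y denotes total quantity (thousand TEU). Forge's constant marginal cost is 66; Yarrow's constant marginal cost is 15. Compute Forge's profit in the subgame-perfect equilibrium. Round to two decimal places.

Solve by backward induction. Given q_F, the follower Yarrow maximises π_Y = (370 - q_F - q_Y)q_Y - 15q_Y.
Setting the follower's marginal profit to zero, 355 - q_F - 2q_Y = 0, i.e. q_Y = (355 - q_F)/2.
The leader anticipates this reaction. Substituting into P = 370 - Q gives P = 385/2 - (1/2)q_F, so π_F = (385/2 - (1/2)q_F)q_F - 66q_F.
Leader FOC: 253/2 - q_F = 0, so q_F = 253/2.
Then q_Y = (355 - 253/2)/2 = 457/4.
Price P = 370 - 963/4 = 517/4.
Forge's profit: (517/4 - 66)·(253/2) = 8001.1250.

8001.13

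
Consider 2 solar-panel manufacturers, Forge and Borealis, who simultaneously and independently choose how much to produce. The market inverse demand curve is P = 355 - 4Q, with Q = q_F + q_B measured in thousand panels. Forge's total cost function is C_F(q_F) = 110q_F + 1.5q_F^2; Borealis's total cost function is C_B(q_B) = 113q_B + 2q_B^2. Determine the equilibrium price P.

229

Forge's profit: π_F = (355 - 4Q)q_F - (110q_F + (3/2)q_F²). Setting ∂π_F/∂q_F = 0: 245 - 11q_F - 4(q_B) = 0.
Borealis's first-order condition: 242 - 12q_B - 4(q_F) = 0.
Best responses: q_F = (245 - 4q_B)/11, q_B = (242 - 4q_F)/12.
Substituting one into the other gives q_F = 17 and q_B = 29/2.
Total output Q = 63/2, so price P = 355 - 4·(63/2) = 229.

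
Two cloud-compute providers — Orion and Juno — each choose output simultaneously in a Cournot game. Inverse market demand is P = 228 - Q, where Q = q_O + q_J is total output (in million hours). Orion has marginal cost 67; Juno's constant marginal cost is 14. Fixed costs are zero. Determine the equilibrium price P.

Orion's profit: π_O = (228 - Q)q_O - (67q_O). Setting ∂π_O/∂q_O = 0: 161 - 2q_O - (q_J) = 0.
Juno's first-order condition: 214 - 2q_J - (q_O) = 0.
Rearranging gives the reaction functions q_O = (161 - q_J)/2 and q_J = (214 - q_O)/2.
Substituting one into the other gives q_O = 36 and q_J = 89.
Total output Q = 125, so price P = 228 - 125 = 103.

103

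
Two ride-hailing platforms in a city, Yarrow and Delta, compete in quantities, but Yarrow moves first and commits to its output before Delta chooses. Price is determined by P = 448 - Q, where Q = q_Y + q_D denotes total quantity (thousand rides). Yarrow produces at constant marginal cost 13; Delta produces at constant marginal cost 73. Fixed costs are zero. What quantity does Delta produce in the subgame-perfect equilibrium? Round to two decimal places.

63.75

The follower Delta best-responds to any q_Y: π_D = (448 - Q)q_D - 73q_D.
Setting the follower's marginal profit to zero, 375 - q_Y - 2q_D = 0, i.e. q_D = (375 - q_Y)/2.
Yarrow substitutes q_D(q_Y) into its own profit: π_Y = q_Y(448 - q_Y - (375 - q_Y)/2) - 13q_Y = (521/2 - (1/2)q_Y)q_Y - 13q_Y.
The leader's first-order condition 495/2 - q_Y = 0 yields q_Y = 495/2.
Then q_D = (375 - 495/2)/2 = 255/4.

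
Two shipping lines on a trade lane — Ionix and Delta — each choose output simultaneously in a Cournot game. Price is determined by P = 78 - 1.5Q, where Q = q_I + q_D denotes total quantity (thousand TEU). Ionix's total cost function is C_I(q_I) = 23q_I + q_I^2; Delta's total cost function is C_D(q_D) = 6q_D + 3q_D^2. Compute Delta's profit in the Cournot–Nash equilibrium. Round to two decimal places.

189.61

Ionix's profit: π_I = (78 - 1.5Q)q_I - (23q_I + q_I²). Setting ∂π_I/∂q_I = 0: 55 - 5q_I - (3/2)(q_D) = 0.
Delta's first-order condition: 72 - 9q_D - (3/2)(q_I) = 0.
Best responses: q_I = (55 - (3/2)q_D)/5, q_D = (72 - (3/2)q_I)/9.
Solving the pair: q_I = 172/19, q_D = 370/57.
Price P = 78 - (3/2)·(886/57) = 1039/19.
Delta's profit: (1039/19)·(370/57) - 6·(370/57) - 3(370/57)² = 189.6122.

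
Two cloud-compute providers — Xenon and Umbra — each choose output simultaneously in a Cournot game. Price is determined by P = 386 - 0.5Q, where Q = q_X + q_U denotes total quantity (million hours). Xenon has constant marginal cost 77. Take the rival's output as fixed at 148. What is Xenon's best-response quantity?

235

With the rival's output fixed at 148, Xenon's profit is π_X = (386 - (1/2)·148 - (1/2)q_X)q_X - (77q_X) = (312 - (1/2)q_X)q_X - (77q_X).
∂π_X/∂q_X = 235 - q_X = 0, so q_X = 235.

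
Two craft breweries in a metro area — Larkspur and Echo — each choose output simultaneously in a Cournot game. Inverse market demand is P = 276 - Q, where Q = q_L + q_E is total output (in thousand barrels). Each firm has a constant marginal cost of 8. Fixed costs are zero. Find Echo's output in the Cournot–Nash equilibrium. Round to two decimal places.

Each firm earns π_i = (276 - Q)q_i - 8q_i.
First-order condition (treating rivals' output as given): 268 - 2q_i - q_j = 0.
With identical firms every q_j equals q_i, so q_j = q_i and 268 = 3q_i, giving q_i = 268/3.

89.33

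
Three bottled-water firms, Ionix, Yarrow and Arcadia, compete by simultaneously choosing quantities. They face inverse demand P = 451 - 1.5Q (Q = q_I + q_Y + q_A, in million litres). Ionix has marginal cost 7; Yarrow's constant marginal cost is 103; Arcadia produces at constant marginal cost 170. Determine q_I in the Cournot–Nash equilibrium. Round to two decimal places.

117.17

Ionix's profit: π_I = (451 - 1.5Q)q_I - (7q_I). Setting ∂π_I/∂q_I = 0: 444 - 3q_I - (3/2)(q_Y + q_A) = 0.
Yarrow's profit: π_Y = (451 - 1.5Q)q_Y - (103q_Y). Setting ∂π_Y/∂q_Y = 0: 348 - 3q_Y - (3/2)(q_I + q_A) = 0.
Arcadia's first-order condition: 281 - 3q_A - (3/2)(q_I + q_Y) = 0.
Adding the 3 first-order conditions: 1073 − 6Q = 0, so Q = 1073/6.
Back-substituting: q_I = (444 − 1073/4)/(3/2) = 703/6, q_Y = (348 − 1073/4)/(3/2) = 319/6, q_A = (281 − 1073/4)/(3/2) = 17/2.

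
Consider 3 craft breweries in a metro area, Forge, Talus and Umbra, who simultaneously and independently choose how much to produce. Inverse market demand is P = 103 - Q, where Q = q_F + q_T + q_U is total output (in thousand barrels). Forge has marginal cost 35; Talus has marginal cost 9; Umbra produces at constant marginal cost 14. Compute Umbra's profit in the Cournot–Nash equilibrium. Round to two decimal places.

689.06

Forge's profit: π_F = (103 - Q)q_F - (35q_F). Setting ∂π_F/∂q_F = 0: 68 - 2q_F - (q_T + q_U) = 0.
Talus's first-order condition: 94 - 2q_T - (q_F + q_U) = 0.
Umbra's profit: π_U = (103 - Q)q_U - (14q_U). Setting ∂π_U/∂q_U = 0: 89 - 2q_U - (q_F + q_T) = 0.
Summing all 3 equations gives 251 − 4Q = 0, hence Q = 251/4.
Back-substituting: q_F = (68 − 251/4) = 21/4, q_T = (94 − 251/4) = 125/4, q_U = (89 − 251/4) = 105/4.
Price P = 103 - 251/4 = 161/4.
Umbra's profit: (161/4 - 14)·(105/4) = 689.0625.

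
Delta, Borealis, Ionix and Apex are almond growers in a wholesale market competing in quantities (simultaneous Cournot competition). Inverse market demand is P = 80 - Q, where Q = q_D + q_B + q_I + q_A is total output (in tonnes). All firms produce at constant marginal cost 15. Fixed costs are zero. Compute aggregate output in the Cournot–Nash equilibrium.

A representative firm's profit is π_i = q_i(80 - Q) - 15q_i.
Setting ∂π_i/∂q_i = 0 with rivals' quantities fixed: 65 - 2q_i - Σ_{j≠i} q_j = 0.
By symmetry each firm produces the same amount; substituting Σ_{j≠i} q_j = 3q_i yields q_i = 65/5 = 13.
Total output Q = 13 + 13 + 13 + 13 = 52.

52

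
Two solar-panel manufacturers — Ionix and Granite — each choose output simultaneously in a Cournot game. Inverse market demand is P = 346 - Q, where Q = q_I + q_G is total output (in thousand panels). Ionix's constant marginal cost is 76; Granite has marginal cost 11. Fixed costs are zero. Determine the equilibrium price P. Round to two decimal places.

144.33

Ionix's profit: π_I = (346 - Q)q_I - (76q_I). Setting ∂π_I/∂q_I = 0: 270 - 2q_I - (q_G) = 0.
Granite's profit: π_G = (346 - Q)q_G - (11q_G). Setting ∂π_G/∂q_G = 0: 335 - 2q_G - (q_I) = 0.
So q_I = (270 - q_G)/2 and q_G = (335 - q_I)/2.
Solving the pair: q_I = 205/3, q_G = 400/3.
Total output Q = 605/3, so price P = 346 - 605/3 = 433/3.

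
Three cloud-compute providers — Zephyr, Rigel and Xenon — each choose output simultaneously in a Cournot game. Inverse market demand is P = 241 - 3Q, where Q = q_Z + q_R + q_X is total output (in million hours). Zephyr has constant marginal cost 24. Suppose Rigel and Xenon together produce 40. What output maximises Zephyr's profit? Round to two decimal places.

With rivals' combined output fixed at 40, Zephyr's profit is π_Z = (241 - 3·40 - 3q_Z)q_Z - (24q_Z) = (121 - 3q_Z)q_Z - (24q_Z).
∂π_Z/∂q_Z = 97 - 6q_Z = 0, so q_Z = 97/6.

16.17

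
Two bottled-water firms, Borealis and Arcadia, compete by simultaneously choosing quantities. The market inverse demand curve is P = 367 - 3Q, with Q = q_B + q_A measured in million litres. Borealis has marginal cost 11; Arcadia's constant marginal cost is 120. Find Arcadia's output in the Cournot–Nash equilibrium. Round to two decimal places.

15.33

Borealis's profit: π_B = (367 - 3Q)q_B - (11q_B). Setting ∂π_B/∂q_B = 0: 356 - 6q_B - 3(q_A) = 0.
Arcadia's first-order condition: 247 - 6q_A - 3(q_B) = 0.
So q_B = (356 - 3q_A)/6 and q_A = (247 - 3q_B)/6.
Solving the pair: q_B = 155/3, q_A = 46/3.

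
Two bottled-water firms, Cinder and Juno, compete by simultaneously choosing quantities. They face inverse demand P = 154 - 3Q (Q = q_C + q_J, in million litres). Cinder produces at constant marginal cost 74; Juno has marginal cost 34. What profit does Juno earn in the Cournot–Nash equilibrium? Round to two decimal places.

948.15

Cinder's profit: π_C = (154 - 3Q)q_C - (74q_C). Setting ∂π_C/∂q_C = 0: 80 - 6q_C - 3(q_J) = 0.
Juno's first-order condition: 120 - 6q_J - 3(q_C) = 0.
Best responses: q_C = (80 - 3q_J)/6, q_J = (120 - 3q_C)/6.
Solving the pair: q_C = 40/9, q_J = 160/9.
Price P = 154 - 3·(200/9) = 262/3.
Juno's profit: (262/3 - 34)·(160/9) = 948.1481.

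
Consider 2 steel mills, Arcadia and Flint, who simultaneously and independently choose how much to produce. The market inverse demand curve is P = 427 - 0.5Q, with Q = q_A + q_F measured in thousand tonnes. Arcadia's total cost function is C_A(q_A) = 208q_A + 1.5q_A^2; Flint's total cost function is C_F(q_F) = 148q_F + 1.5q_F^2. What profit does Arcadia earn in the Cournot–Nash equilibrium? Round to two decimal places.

Arcadia's profit: π_A = (427 - 0.5Q)q_A - (208q_A + (3/2)q_A²). Setting ∂π_A/∂q_A = 0: 219 - 4q_A - (1/2)(q_F) = 0.
Flint's profit: π_F = (427 - 0.5Q)q_F - (148q_F + (3/2)q_F²). Setting ∂π_F/∂q_F = 0: 279 - 4q_F - (1/2)(q_A) = 0.
Best responses: q_A = (219 - (1/2)q_F)/4, q_F = (279 - (1/2)q_A)/4.
Solving the pair: q_A = 982/21, q_F = 1342/21.
Price P = 427 - (1/2)·(332/3) = 1115/3.
Arcadia's profit: (1115/3)·(982/21) - 208·(982/21) - (3/2)(982/21)² = 4373.3515.

4373.35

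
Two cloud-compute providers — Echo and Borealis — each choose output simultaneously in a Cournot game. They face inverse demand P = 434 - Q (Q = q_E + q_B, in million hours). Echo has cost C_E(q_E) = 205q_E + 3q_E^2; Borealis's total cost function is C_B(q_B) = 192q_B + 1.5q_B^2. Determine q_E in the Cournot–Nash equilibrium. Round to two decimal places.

Echo's profit: π_E = (434 - Q)q_E - (205q_E + 3q_E²). Setting ∂π_E/∂q_E = 0: 229 - 8q_E - (q_B) = 0.
Borealis's first-order condition: 242 - 5q_B - (q_E) = 0.
So q_E = (229 - q_B)/8 and q_B = (242 - q_E)/5.
Solving the pair: q_E = 301/13, q_B = 569/13.

23.15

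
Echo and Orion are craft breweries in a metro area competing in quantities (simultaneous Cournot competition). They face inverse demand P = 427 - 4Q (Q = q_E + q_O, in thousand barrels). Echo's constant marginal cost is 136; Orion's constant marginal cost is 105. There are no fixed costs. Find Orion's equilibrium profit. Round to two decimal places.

3461.36

Echo's profit: π_E = (427 - 4Q)q_E - (136q_E). Setting ∂π_E/∂q_E = 0: 291 - 8q_E - 4(q_O) = 0.
Orion's first-order condition: 322 - 8q_O - 4(q_E) = 0.
Rearranging gives the reaction functions q_E = (291 - 4q_O)/8 and q_O = (322 - 4q_E)/8.
Solving the pair: q_E = 65/3, q_O = 353/12.
Price P = 427 - 4·(613/12) = 668/3.
Orion's profit: (668/3 - 105)·(353/12) = 3461.3611.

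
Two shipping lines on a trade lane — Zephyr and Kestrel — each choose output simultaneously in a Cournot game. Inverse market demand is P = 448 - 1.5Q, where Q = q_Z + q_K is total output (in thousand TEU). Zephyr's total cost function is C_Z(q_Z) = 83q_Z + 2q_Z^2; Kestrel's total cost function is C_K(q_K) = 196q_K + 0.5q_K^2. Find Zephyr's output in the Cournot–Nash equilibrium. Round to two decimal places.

Zephyr's profit: π_Z = (448 - 1.5Q)q_Z - (83q_Z + 2q_Z²). Setting ∂π_Z/∂q_Z = 0: 365 - 7q_Z - (3/2)(q_K) = 0.
Kestrel's first-order condition: 252 - 4q_K - (3/2)(q_Z) = 0.
Best responses: q_Z = (365 - (3/2)q_K)/7, q_K = (252 - (3/2)q_Z)/4.
Substituting one into the other gives q_Z = 42.0194 and q_K = 47.2427.

42.02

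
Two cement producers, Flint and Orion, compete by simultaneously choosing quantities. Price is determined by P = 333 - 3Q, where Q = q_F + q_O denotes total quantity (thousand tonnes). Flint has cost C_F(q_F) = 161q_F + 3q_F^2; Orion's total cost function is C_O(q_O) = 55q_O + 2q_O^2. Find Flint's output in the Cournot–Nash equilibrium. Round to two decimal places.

Flint's profit: π_F = (333 - 3Q)q_F - (161q_F + 3q_F²). Setting ∂π_F/∂q_F = 0: 172 - 12q_F - 3(q_O) = 0.
Orion's first-order condition: 278 - 10q_O - 3(q_F) = 0.
Best responses: q_F = (172 - 3q_O)/12, q_O = (278 - 3q_F)/10.
Substituting one into the other gives q_F = 886/111 and q_O = 940/37.

7.98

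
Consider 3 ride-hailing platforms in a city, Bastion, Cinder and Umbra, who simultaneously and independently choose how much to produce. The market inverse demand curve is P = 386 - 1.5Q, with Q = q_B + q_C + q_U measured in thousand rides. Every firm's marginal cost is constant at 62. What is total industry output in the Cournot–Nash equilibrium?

Each firm earns π_i = (386 - 1.5Q)q_i - 62q_i.
First-order condition (treating rivals' output as given): 324 - 3q_i - (3/2)·Σ_{j≠i} q_j = 0.
By symmetry each firm produces the same amount; substituting Σ_{j≠i} q_j = 2q_i yields q_i = 324/6 = 54.
Total output Q = 54 + 54 + 54 = 162.

162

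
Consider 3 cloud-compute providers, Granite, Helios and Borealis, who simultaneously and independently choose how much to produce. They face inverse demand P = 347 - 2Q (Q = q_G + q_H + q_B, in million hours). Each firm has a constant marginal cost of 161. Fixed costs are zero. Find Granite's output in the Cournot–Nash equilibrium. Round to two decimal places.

A representative firm's profit is π_i = q_i(347 - 2Q) - 161q_i.
First-order condition (treating rivals' output as given): 186 - 4q_i - 2·Σ_{j≠i} q_j = 0.
With identical firms every q_j equals q_i, so Σ_{j≠i} q_j = 2q_i and 186 = 8q_i, giving q_i = 93/4.

23.25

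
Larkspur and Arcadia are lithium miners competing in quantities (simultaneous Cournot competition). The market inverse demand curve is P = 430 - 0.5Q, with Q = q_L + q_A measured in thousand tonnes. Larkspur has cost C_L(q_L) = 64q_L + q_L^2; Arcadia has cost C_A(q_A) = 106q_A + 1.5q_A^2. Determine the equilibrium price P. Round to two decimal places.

Larkspur's profit: π_L = (430 - 0.5Q)q_L - (64q_L + q_L²). Setting ∂π_L/∂q_L = 0: 366 - 3q_L - (1/2)(q_A) = 0.
Arcadia's first-order condition: 324 - 4q_A - (1/2)(q_L) = 0.
Rearranging gives the reaction functions q_L = (366 - (1/2)q_A)/3 and q_A = (324 - (1/2)q_L)/4.
Substituting one into the other gives q_L = 110.8085 and q_A = 67.1489.
Total output Q = 177.9574, so price P = 430 - (1/2)·177.9574 = 341.0213.

341.02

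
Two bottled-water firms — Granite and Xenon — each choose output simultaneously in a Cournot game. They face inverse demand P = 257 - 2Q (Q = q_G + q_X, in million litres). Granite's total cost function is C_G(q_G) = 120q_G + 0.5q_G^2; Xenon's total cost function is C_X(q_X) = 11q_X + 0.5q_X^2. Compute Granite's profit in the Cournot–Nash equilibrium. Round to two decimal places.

Granite's profit: π_G = (257 - 2Q)q_G - (120q_G + (1/2)q_G²). Setting ∂π_G/∂q_G = 0: 137 - 5q_G - 2(q_X) = 0.
Xenon's profit: π_X = (257 - 2Q)q_X - (11q_X + (1/2)q_X²). Setting ∂π_X/∂q_X = 0: 246 - 5q_X - 2(q_G) = 0.
So q_G = (137 - 2q_X)/5 and q_X = (246 - 2q_G)/5.
Solving the pair: q_G = 193/21, q_X = 956/21.
Price P = 257 - 2·(383/7) = 1033/7.
Granite's profit: (1033/7)·(193/21) - 120·(193/21) - (1/2)(193/21)² = 211.1621.

211.16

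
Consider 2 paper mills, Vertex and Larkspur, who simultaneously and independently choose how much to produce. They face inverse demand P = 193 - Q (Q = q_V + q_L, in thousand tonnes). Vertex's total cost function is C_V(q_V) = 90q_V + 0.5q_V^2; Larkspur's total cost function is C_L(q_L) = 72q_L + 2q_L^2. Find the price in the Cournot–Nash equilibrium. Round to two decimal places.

Vertex's profit: π_V = (193 - Q)q_V - (90q_V + (1/2)q_V²). Setting ∂π_V/∂q_V = 0: 103 - 3q_V - (q_L) = 0.
Larkspur's profit: π_L = (193 - Q)q_L - (72q_L + 2q_L²). Setting ∂π_L/∂q_L = 0: 121 - 6q_L - (q_V) = 0.
Best responses: q_V = (103 - q_L)/3, q_L = (121 - q_V)/6.
Substituting one into the other gives q_V = 497/17 and q_L = 260/17.
Total output Q = 757/17, so price P = 193 - 757/17 = 148.4706.

148.47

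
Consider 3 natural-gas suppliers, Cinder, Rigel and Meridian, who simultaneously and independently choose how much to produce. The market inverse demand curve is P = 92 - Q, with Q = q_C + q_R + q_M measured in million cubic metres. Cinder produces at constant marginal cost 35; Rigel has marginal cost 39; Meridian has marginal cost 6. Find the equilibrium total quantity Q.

49

Cinder's profit: π_C = (92 - Q)q_C - (35q_C). Setting ∂π_C/∂q_C = 0: 57 - 2q_C - (q_R + q_M) = 0.
Rigel's profit: π_R = (92 - Q)q_R - (39q_R). Setting ∂π_R/∂q_R = 0: 53 - 2q_R - (q_C + q_M) = 0.
Meridian's first-order condition: 86 - 2q_M - (q_C + q_R) = 0.
Adding the 3 conditions: 196 − 2Q − 2Q = 0, i.e. Q = 49.
Back-substituting: q_C = (57 − 49) = 8, q_R = (53 − 49) = 4, q_M = (86 − 49) = 37.
Total output Q = 8 + 4 + 37 = 49.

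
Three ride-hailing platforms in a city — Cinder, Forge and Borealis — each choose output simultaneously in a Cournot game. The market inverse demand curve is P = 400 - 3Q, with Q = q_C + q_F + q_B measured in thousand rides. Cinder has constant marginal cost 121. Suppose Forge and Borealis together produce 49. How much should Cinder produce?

With rivals' combined output fixed at 49, Cinder's profit is π_C = (400 - 3·49 - 3q_C)q_C - (121q_C) = (253 - 3q_C)q_C - (121q_C).
∂π_C/∂q_C = 132 - 6q_C = 0, so q_C = 22.

22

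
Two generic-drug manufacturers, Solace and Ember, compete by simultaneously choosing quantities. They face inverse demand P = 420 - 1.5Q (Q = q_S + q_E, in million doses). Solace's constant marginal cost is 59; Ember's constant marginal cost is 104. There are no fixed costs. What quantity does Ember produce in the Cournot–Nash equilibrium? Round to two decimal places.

Solace's profit: π_S = (420 - 1.5Q)q_S - (59q_S). Setting ∂π_S/∂q_S = 0: 361 - 3q_S - (3/2)(q_E) = 0.
Ember's profit: π_E = (420 - 1.5Q)q_E - (104q_E). Setting ∂π_E/∂q_E = 0: 316 - 3q_E - (3/2)(q_S) = 0.
Best responses: q_S = (361 - (3/2)q_E)/3, q_E = (316 - (3/2)q_S)/3.
Solving the pair: q_S = 812/9, q_E = 542/9.

60.22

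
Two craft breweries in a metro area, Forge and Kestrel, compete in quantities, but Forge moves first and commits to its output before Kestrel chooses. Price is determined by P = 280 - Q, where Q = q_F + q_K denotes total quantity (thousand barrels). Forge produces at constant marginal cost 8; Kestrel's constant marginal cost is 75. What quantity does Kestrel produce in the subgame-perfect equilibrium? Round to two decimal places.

17.75

Solve by backward induction. Given q_F, the follower Kestrel maximises π_K = (280 - q_F - q_K)q_K - 75q_K.
Follower FOC: 205 - q_F - 2q_K = 0, so q_K(q_F) = (205 - q_F)/2.
Forge substitutes q_K(q_F) into its own profit: π_F = q_F(280 - q_F - (205 - q_F)/2) - 8q_F = (355/2 - (1/2)q_F)q_F - 8q_F.
Maximising: ∂π_F/∂q_F = 339/2 - q_F = 0, giving q_F = 339/2.
Then q_K = (205 - 339/2)/2 = 71/4.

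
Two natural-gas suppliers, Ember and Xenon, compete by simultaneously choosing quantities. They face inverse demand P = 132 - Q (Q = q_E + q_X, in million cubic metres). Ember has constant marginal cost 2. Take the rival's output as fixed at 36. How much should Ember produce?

With the rival's output fixed at 36, Ember's profit is π_E = (132 - 36 - q_E)q_E - (2q_E) = (96 - q_E)q_E - (2q_E).
∂π_E/∂q_E = 94 - 2q_E = 0, so q_E = 47.

47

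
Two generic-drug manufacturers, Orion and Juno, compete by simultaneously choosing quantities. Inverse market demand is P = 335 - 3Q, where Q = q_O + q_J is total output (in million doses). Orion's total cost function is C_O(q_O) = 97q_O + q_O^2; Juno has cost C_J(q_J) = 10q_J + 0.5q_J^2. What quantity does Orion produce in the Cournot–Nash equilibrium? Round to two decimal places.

Orion's profit: π_O = (335 - 3Q)q_O - (97q_O + q_O²). Setting ∂π_O/∂q_O = 0: 238 - 8q_O - 3(q_J) = 0.
Juno's profit: π_J = (335 - 3Q)q_J - (10q_J + (1/2)q_J²). Setting ∂π_J/∂q_J = 0: 325 - 7q_J - 3(q_O) = 0.
So q_O = (238 - 3q_J)/8 and q_J = (325 - 3q_O)/7.
Solving the pair: q_O = 691/47, q_J = 1886/47.

14.70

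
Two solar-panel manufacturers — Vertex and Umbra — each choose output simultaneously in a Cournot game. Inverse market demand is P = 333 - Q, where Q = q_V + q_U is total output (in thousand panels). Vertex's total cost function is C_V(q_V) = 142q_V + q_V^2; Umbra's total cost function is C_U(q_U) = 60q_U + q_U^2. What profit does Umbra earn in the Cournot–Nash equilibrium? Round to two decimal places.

Vertex's profit: π_V = (333 - Q)q_V - (142q_V + q_V²). Setting ∂π_V/∂q_V = 0: 191 - 4q_V - (q_U) = 0.
Umbra's first-order condition: 273 - 4q_U - (q_V) = 0.
Best responses: q_V = (191 - q_U)/4, q_U = (273 - q_V)/4.
Solving the pair: q_V = 491/15, q_U = 901/15.
Price P = 333 - 464/5 = 1201/5.
Umbra's profit: (1201/5)·(901/15) - 60·(901/15) - (901/15)² = 7216.0089.

7216.01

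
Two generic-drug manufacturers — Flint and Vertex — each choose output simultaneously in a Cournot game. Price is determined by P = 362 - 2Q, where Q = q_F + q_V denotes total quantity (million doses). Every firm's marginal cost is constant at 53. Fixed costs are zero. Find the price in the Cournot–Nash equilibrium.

156

A representative firm's profit is π_i = q_i(362 - 2Q) - 53q_i.
First-order condition (treating rivals' output as given): 309 - 4q_i - 2q_j = 0.
With identical firms every q_j equals q_i, so q_j = q_i and 309 = 6q_i, giving q_i = 103/2.
Total output Q = 103, so price P = 362 - 2·103 = 156.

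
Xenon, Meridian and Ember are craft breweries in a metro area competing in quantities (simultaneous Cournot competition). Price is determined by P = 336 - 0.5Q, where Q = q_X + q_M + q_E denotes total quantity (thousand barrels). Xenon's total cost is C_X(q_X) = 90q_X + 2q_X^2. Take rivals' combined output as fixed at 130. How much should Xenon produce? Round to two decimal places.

With rivals' combined output fixed at 130, Xenon's profit is π_X = (336 - (1/2)·130 - (1/2)q_X)q_X - (90q_X + 2q_X²) = (271 - (1/2)q_X)q_X - (90q_X + 2q_X²).
∂π_X/∂q_X = 181 - 5q_X = 0, so q_X = 181/5.

36.20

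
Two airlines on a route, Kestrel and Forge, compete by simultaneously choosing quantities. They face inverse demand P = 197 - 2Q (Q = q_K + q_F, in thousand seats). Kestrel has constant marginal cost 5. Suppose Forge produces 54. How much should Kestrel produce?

With the rival's output fixed at 54, Kestrel's profit is π_K = (197 - 2·54 - 2q_K)q_K - (5q_K) = (89 - 2q_K)q_K - (5q_K).
∂π_K/∂q_K = 84 - 4q_K = 0, so q_K = 21.

21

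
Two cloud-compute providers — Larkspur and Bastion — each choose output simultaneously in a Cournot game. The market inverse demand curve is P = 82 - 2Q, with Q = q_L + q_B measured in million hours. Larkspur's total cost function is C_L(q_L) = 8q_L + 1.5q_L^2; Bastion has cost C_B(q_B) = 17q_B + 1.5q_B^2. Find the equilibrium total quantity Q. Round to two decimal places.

15.44

Larkspur's profit: π_L = (82 - 2Q)q_L - (8q_L + (3/2)q_L²). Setting ∂π_L/∂q_L = 0: 74 - 7q_L - 2(q_B) = 0.
Bastion's profit: π_B = (82 - 2Q)q_B - (17q_B + (3/2)q_B²). Setting ∂π_B/∂q_B = 0: 65 - 7q_B - 2(q_L) = 0.
Best responses: q_L = (74 - 2q_B)/7, q_B = (65 - 2q_L)/7.
Solving the pair: q_L = 388/45, q_B = 307/45.
Total output Q = 388/45 + 307/45 = 139/9.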